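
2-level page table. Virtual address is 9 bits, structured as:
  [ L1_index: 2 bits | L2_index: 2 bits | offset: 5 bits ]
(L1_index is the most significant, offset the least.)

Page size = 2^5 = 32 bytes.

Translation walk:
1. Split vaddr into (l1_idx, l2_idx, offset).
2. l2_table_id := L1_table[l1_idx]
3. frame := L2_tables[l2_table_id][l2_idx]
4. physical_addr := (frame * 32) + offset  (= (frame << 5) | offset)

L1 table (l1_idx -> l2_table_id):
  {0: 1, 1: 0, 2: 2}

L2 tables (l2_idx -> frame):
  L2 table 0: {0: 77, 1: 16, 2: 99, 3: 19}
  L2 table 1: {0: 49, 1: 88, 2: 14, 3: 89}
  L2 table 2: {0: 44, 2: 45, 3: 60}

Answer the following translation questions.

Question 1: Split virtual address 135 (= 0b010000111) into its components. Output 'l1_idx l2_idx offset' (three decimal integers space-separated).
Answer: 1 0 7

Derivation:
vaddr = 135 = 0b010000111
  top 2 bits -> l1_idx = 1
  next 2 bits -> l2_idx = 0
  bottom 5 bits -> offset = 7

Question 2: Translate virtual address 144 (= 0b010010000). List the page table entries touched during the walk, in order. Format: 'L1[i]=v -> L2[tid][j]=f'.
Answer: L1[1]=0 -> L2[0][0]=77

Derivation:
vaddr = 144 = 0b010010000
Split: l1_idx=1, l2_idx=0, offset=16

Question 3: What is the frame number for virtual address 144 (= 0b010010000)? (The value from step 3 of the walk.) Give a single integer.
vaddr = 144: l1_idx=1, l2_idx=0
L1[1] = 0; L2[0][0] = 77

Answer: 77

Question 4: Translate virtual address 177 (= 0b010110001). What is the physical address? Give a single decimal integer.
vaddr = 177 = 0b010110001
Split: l1_idx=1, l2_idx=1, offset=17
L1[1] = 0
L2[0][1] = 16
paddr = 16 * 32 + 17 = 529

Answer: 529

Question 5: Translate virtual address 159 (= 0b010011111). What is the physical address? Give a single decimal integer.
Answer: 2495

Derivation:
vaddr = 159 = 0b010011111
Split: l1_idx=1, l2_idx=0, offset=31
L1[1] = 0
L2[0][0] = 77
paddr = 77 * 32 + 31 = 2495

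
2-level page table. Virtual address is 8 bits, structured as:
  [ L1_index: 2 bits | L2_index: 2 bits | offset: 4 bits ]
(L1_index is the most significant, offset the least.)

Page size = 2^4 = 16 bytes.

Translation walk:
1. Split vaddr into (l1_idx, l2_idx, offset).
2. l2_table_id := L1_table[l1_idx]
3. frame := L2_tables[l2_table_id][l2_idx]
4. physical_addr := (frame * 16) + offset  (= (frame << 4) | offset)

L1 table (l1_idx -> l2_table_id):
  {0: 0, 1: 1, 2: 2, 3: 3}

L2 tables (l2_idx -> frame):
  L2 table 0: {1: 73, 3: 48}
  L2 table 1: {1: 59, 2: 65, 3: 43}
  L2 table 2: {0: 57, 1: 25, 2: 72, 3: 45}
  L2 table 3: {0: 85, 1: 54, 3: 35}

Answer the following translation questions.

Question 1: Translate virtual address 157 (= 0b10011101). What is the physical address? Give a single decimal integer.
vaddr = 157 = 0b10011101
Split: l1_idx=2, l2_idx=1, offset=13
L1[2] = 2
L2[2][1] = 25
paddr = 25 * 16 + 13 = 413

Answer: 413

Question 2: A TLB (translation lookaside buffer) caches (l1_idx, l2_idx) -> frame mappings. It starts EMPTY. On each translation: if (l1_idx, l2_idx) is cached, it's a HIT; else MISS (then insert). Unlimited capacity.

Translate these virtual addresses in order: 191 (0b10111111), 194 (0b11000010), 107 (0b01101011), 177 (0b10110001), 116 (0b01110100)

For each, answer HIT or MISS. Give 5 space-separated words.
Answer: MISS MISS MISS HIT MISS

Derivation:
vaddr=191: (2,3) not in TLB -> MISS, insert
vaddr=194: (3,0) not in TLB -> MISS, insert
vaddr=107: (1,2) not in TLB -> MISS, insert
vaddr=177: (2,3) in TLB -> HIT
vaddr=116: (1,3) not in TLB -> MISS, insert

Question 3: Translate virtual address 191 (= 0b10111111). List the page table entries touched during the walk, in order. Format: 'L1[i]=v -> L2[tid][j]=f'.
vaddr = 191 = 0b10111111
Split: l1_idx=2, l2_idx=3, offset=15

Answer: L1[2]=2 -> L2[2][3]=45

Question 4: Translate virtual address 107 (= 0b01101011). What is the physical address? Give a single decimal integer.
vaddr = 107 = 0b01101011
Split: l1_idx=1, l2_idx=2, offset=11
L1[1] = 1
L2[1][2] = 65
paddr = 65 * 16 + 11 = 1051

Answer: 1051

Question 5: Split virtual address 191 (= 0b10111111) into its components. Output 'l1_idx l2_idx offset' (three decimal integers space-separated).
Answer: 2 3 15

Derivation:
vaddr = 191 = 0b10111111
  top 2 bits -> l1_idx = 2
  next 2 bits -> l2_idx = 3
  bottom 4 bits -> offset = 15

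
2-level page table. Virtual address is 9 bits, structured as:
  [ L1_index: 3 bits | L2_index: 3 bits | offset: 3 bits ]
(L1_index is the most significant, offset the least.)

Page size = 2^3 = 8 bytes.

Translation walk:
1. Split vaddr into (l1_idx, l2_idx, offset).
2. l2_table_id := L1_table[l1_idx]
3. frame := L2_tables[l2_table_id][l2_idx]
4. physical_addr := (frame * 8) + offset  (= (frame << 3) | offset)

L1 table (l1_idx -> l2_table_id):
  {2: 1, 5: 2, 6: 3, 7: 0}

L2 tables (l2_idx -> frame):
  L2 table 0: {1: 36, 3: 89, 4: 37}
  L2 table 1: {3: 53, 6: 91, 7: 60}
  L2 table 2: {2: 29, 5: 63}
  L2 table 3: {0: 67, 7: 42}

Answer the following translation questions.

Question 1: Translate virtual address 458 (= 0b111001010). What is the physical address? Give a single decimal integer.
vaddr = 458 = 0b111001010
Split: l1_idx=7, l2_idx=1, offset=2
L1[7] = 0
L2[0][1] = 36
paddr = 36 * 8 + 2 = 290

Answer: 290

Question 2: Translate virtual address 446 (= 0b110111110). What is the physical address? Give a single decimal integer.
Answer: 342

Derivation:
vaddr = 446 = 0b110111110
Split: l1_idx=6, l2_idx=7, offset=6
L1[6] = 3
L2[3][7] = 42
paddr = 42 * 8 + 6 = 342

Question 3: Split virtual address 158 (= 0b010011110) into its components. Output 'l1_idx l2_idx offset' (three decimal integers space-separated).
Answer: 2 3 6

Derivation:
vaddr = 158 = 0b010011110
  top 3 bits -> l1_idx = 2
  next 3 bits -> l2_idx = 3
  bottom 3 bits -> offset = 6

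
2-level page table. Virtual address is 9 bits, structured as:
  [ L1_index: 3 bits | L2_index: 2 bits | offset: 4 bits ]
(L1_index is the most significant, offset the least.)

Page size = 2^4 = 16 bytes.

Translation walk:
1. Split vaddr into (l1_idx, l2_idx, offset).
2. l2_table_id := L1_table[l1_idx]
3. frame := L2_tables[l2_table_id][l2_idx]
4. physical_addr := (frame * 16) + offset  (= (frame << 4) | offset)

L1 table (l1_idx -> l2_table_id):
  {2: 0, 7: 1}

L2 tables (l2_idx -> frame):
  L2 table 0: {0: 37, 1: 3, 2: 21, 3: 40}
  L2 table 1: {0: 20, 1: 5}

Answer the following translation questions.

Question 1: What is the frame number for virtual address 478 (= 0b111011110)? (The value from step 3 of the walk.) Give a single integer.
vaddr = 478: l1_idx=7, l2_idx=1
L1[7] = 1; L2[1][1] = 5

Answer: 5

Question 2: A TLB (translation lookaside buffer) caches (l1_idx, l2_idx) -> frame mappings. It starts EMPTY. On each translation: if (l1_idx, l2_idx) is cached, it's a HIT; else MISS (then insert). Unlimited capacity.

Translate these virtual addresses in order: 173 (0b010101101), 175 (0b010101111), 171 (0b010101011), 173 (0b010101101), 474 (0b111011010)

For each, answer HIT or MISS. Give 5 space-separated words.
Answer: MISS HIT HIT HIT MISS

Derivation:
vaddr=173: (2,2) not in TLB -> MISS, insert
vaddr=175: (2,2) in TLB -> HIT
vaddr=171: (2,2) in TLB -> HIT
vaddr=173: (2,2) in TLB -> HIT
vaddr=474: (7,1) not in TLB -> MISS, insert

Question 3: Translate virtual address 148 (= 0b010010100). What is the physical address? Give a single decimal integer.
Answer: 52

Derivation:
vaddr = 148 = 0b010010100
Split: l1_idx=2, l2_idx=1, offset=4
L1[2] = 0
L2[0][1] = 3
paddr = 3 * 16 + 4 = 52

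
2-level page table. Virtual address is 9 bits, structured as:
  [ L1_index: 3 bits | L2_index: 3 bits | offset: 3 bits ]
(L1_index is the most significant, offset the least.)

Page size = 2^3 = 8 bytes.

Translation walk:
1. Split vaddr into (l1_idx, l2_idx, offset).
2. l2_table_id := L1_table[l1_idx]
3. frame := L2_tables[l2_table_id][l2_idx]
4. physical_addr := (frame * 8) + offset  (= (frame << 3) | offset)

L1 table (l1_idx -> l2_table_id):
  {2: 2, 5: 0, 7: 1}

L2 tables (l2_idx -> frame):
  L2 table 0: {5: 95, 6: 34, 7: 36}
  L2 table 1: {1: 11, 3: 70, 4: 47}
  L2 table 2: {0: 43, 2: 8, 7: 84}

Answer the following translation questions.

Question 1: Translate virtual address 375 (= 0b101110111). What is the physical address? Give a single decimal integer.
Answer: 279

Derivation:
vaddr = 375 = 0b101110111
Split: l1_idx=5, l2_idx=6, offset=7
L1[5] = 0
L2[0][6] = 34
paddr = 34 * 8 + 7 = 279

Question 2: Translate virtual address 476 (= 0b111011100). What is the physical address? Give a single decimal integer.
Answer: 564

Derivation:
vaddr = 476 = 0b111011100
Split: l1_idx=7, l2_idx=3, offset=4
L1[7] = 1
L2[1][3] = 70
paddr = 70 * 8 + 4 = 564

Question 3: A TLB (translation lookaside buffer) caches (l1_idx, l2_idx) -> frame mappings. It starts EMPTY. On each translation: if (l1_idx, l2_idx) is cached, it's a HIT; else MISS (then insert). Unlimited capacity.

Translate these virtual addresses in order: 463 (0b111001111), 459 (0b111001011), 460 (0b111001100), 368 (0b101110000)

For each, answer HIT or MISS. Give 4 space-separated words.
Answer: MISS HIT HIT MISS

Derivation:
vaddr=463: (7,1) not in TLB -> MISS, insert
vaddr=459: (7,1) in TLB -> HIT
vaddr=460: (7,1) in TLB -> HIT
vaddr=368: (5,6) not in TLB -> MISS, insert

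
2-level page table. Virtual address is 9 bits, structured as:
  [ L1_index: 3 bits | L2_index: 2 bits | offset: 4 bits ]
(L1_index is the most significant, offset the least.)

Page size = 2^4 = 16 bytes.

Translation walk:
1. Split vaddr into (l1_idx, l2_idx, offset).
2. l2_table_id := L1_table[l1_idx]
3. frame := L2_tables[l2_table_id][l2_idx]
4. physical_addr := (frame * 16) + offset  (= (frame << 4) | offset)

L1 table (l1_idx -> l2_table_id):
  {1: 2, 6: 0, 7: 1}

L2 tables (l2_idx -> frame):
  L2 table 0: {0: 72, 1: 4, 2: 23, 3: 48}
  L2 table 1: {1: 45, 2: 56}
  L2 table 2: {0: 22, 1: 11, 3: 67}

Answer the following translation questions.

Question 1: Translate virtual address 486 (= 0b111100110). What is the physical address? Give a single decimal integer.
vaddr = 486 = 0b111100110
Split: l1_idx=7, l2_idx=2, offset=6
L1[7] = 1
L2[1][2] = 56
paddr = 56 * 16 + 6 = 902

Answer: 902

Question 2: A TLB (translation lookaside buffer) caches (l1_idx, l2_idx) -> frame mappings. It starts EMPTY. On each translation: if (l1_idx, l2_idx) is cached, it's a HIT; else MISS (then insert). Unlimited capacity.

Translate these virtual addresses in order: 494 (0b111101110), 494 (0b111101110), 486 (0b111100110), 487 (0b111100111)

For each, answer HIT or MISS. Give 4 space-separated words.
Answer: MISS HIT HIT HIT

Derivation:
vaddr=494: (7,2) not in TLB -> MISS, insert
vaddr=494: (7,2) in TLB -> HIT
vaddr=486: (7,2) in TLB -> HIT
vaddr=487: (7,2) in TLB -> HIT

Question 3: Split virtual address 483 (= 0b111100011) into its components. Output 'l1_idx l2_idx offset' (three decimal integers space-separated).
vaddr = 483 = 0b111100011
  top 3 bits -> l1_idx = 7
  next 2 bits -> l2_idx = 2
  bottom 4 bits -> offset = 3

Answer: 7 2 3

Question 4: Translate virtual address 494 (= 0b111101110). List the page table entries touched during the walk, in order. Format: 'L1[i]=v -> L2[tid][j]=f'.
vaddr = 494 = 0b111101110
Split: l1_idx=7, l2_idx=2, offset=14

Answer: L1[7]=1 -> L2[1][2]=56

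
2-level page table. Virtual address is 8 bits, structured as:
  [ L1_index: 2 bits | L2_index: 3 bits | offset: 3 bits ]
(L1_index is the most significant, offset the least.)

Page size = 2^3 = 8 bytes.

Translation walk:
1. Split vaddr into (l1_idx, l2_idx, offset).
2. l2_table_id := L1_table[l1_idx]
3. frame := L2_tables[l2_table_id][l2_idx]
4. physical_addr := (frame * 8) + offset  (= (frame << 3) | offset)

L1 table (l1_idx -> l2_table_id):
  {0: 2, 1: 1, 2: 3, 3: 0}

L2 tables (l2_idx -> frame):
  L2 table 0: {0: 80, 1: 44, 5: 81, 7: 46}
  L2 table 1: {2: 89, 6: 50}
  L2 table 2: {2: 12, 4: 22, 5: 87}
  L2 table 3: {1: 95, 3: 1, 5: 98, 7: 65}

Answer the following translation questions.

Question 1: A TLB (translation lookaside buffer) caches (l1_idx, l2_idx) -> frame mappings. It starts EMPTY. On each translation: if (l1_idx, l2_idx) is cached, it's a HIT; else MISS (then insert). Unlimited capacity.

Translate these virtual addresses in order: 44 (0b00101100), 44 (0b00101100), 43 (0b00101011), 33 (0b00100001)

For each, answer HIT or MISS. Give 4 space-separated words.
Answer: MISS HIT HIT MISS

Derivation:
vaddr=44: (0,5) not in TLB -> MISS, insert
vaddr=44: (0,5) in TLB -> HIT
vaddr=43: (0,5) in TLB -> HIT
vaddr=33: (0,4) not in TLB -> MISS, insert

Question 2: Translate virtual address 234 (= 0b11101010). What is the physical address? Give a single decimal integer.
Answer: 650

Derivation:
vaddr = 234 = 0b11101010
Split: l1_idx=3, l2_idx=5, offset=2
L1[3] = 0
L2[0][5] = 81
paddr = 81 * 8 + 2 = 650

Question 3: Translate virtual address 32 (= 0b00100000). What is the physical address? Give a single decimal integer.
vaddr = 32 = 0b00100000
Split: l1_idx=0, l2_idx=4, offset=0
L1[0] = 2
L2[2][4] = 22
paddr = 22 * 8 + 0 = 176

Answer: 176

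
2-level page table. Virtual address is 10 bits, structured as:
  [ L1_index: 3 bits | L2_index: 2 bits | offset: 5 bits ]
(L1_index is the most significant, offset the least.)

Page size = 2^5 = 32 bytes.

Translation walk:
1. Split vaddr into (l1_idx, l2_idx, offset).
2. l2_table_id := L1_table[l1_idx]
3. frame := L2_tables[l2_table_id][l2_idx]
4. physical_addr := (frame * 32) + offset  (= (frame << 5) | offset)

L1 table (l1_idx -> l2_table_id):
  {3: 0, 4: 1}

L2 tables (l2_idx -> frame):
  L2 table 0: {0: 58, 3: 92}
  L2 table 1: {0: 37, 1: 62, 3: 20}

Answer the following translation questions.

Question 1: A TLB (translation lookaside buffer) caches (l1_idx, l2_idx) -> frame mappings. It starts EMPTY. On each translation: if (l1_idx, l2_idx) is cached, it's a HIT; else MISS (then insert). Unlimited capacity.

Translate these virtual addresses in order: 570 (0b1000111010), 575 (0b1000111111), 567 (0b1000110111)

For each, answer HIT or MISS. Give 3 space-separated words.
vaddr=570: (4,1) not in TLB -> MISS, insert
vaddr=575: (4,1) in TLB -> HIT
vaddr=567: (4,1) in TLB -> HIT

Answer: MISS HIT HIT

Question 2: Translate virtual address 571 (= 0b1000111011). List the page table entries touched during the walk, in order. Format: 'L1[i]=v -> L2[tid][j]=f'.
Answer: L1[4]=1 -> L2[1][1]=62

Derivation:
vaddr = 571 = 0b1000111011
Split: l1_idx=4, l2_idx=1, offset=27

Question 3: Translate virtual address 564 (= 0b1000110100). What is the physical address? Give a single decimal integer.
Answer: 2004

Derivation:
vaddr = 564 = 0b1000110100
Split: l1_idx=4, l2_idx=1, offset=20
L1[4] = 1
L2[1][1] = 62
paddr = 62 * 32 + 20 = 2004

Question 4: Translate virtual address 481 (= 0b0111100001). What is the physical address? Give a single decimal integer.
Answer: 2945

Derivation:
vaddr = 481 = 0b0111100001
Split: l1_idx=3, l2_idx=3, offset=1
L1[3] = 0
L2[0][3] = 92
paddr = 92 * 32 + 1 = 2945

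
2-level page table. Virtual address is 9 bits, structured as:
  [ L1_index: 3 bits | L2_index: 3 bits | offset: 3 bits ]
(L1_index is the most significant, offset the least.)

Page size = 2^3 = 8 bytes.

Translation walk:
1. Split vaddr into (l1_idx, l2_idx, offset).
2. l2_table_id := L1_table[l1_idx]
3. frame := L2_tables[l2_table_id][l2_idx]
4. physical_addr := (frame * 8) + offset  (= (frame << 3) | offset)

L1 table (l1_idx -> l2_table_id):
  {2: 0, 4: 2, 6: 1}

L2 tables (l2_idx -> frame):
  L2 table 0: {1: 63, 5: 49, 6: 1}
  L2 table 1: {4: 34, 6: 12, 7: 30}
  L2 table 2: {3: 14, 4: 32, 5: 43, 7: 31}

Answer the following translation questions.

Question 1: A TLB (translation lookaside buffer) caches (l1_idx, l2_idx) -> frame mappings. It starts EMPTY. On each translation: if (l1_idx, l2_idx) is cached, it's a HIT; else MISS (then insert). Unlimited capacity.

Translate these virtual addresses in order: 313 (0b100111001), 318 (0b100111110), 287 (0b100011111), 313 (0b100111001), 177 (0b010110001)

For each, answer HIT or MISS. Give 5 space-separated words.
Answer: MISS HIT MISS HIT MISS

Derivation:
vaddr=313: (4,7) not in TLB -> MISS, insert
vaddr=318: (4,7) in TLB -> HIT
vaddr=287: (4,3) not in TLB -> MISS, insert
vaddr=313: (4,7) in TLB -> HIT
vaddr=177: (2,6) not in TLB -> MISS, insert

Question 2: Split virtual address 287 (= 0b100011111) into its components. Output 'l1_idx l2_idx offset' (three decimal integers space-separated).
vaddr = 287 = 0b100011111
  top 3 bits -> l1_idx = 4
  next 3 bits -> l2_idx = 3
  bottom 3 bits -> offset = 7

Answer: 4 3 7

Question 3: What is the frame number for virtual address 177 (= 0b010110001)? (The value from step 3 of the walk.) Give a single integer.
Answer: 1

Derivation:
vaddr = 177: l1_idx=2, l2_idx=6
L1[2] = 0; L2[0][6] = 1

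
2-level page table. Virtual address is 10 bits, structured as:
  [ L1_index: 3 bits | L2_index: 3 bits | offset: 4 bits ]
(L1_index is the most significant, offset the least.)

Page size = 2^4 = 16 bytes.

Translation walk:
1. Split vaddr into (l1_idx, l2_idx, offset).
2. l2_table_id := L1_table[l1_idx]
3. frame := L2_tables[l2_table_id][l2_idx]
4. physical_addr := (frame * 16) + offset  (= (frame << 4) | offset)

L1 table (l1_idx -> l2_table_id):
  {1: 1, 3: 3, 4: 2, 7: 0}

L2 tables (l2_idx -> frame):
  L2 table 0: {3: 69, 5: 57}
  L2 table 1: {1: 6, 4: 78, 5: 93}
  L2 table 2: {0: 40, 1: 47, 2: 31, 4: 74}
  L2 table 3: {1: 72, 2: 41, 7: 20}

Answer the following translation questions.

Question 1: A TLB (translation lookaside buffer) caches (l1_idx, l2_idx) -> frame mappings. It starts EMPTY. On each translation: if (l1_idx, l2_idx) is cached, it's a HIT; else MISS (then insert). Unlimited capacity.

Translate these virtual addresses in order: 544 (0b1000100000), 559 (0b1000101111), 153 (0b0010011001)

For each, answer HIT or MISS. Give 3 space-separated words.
vaddr=544: (4,2) not in TLB -> MISS, insert
vaddr=559: (4,2) in TLB -> HIT
vaddr=153: (1,1) not in TLB -> MISS, insert

Answer: MISS HIT MISS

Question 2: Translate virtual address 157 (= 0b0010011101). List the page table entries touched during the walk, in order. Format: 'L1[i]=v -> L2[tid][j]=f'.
Answer: L1[1]=1 -> L2[1][1]=6

Derivation:
vaddr = 157 = 0b0010011101
Split: l1_idx=1, l2_idx=1, offset=13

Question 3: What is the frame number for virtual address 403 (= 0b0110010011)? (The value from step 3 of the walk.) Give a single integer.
Answer: 72

Derivation:
vaddr = 403: l1_idx=3, l2_idx=1
L1[3] = 3; L2[3][1] = 72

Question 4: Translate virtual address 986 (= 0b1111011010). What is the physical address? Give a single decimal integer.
Answer: 922

Derivation:
vaddr = 986 = 0b1111011010
Split: l1_idx=7, l2_idx=5, offset=10
L1[7] = 0
L2[0][5] = 57
paddr = 57 * 16 + 10 = 922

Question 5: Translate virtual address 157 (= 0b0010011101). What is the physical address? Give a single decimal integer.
vaddr = 157 = 0b0010011101
Split: l1_idx=1, l2_idx=1, offset=13
L1[1] = 1
L2[1][1] = 6
paddr = 6 * 16 + 13 = 109

Answer: 109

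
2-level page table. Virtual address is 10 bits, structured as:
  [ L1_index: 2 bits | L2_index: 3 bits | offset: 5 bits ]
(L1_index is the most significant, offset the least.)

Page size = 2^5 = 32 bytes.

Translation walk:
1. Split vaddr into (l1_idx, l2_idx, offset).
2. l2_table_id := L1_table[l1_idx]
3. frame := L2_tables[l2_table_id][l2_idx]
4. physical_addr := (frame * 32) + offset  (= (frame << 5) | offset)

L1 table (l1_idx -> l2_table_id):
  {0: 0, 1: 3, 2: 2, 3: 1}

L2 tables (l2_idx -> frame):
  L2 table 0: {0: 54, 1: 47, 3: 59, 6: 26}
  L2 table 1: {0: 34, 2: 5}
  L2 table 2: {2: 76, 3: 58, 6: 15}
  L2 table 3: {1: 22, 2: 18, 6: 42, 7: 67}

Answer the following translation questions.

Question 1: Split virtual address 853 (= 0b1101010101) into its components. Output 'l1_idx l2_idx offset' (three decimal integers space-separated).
Answer: 3 2 21

Derivation:
vaddr = 853 = 0b1101010101
  top 2 bits -> l1_idx = 3
  next 3 bits -> l2_idx = 2
  bottom 5 bits -> offset = 21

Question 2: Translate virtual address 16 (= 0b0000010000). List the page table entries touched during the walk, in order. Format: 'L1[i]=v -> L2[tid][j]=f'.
Answer: L1[0]=0 -> L2[0][0]=54

Derivation:
vaddr = 16 = 0b0000010000
Split: l1_idx=0, l2_idx=0, offset=16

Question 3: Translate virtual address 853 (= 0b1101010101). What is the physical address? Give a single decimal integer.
Answer: 181

Derivation:
vaddr = 853 = 0b1101010101
Split: l1_idx=3, l2_idx=2, offset=21
L1[3] = 1
L2[1][2] = 5
paddr = 5 * 32 + 21 = 181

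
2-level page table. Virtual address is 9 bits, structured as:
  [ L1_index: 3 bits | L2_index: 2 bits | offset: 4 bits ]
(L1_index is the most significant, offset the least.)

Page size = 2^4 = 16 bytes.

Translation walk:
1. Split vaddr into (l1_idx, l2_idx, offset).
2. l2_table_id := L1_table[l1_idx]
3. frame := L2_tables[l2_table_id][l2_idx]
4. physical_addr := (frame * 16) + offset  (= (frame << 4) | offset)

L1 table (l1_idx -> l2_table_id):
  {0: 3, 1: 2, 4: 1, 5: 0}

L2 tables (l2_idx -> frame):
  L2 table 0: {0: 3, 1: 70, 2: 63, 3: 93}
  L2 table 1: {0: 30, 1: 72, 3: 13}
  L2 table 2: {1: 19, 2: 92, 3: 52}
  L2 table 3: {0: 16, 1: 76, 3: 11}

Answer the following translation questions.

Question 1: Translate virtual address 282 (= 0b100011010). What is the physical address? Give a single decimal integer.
vaddr = 282 = 0b100011010
Split: l1_idx=4, l2_idx=1, offset=10
L1[4] = 1
L2[1][1] = 72
paddr = 72 * 16 + 10 = 1162

Answer: 1162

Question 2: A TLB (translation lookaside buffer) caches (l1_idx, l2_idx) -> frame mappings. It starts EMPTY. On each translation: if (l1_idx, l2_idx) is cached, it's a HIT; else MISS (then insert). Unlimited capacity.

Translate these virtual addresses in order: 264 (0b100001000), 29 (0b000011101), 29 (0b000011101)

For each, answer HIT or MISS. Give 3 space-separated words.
Answer: MISS MISS HIT

Derivation:
vaddr=264: (4,0) not in TLB -> MISS, insert
vaddr=29: (0,1) not in TLB -> MISS, insert
vaddr=29: (0,1) in TLB -> HIT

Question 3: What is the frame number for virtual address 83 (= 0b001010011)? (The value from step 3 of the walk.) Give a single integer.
vaddr = 83: l1_idx=1, l2_idx=1
L1[1] = 2; L2[2][1] = 19

Answer: 19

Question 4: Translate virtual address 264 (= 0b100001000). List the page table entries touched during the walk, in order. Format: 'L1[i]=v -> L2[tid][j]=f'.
vaddr = 264 = 0b100001000
Split: l1_idx=4, l2_idx=0, offset=8

Answer: L1[4]=1 -> L2[1][0]=30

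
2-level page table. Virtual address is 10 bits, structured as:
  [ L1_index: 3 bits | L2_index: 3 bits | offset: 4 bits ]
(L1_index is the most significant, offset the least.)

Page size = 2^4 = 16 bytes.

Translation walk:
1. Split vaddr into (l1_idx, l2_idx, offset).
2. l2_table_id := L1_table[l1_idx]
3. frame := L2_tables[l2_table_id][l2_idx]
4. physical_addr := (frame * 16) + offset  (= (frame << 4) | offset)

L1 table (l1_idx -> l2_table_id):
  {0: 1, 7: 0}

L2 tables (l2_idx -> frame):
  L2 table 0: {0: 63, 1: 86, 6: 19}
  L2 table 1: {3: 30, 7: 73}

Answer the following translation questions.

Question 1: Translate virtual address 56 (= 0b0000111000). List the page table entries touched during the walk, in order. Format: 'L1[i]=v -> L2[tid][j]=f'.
vaddr = 56 = 0b0000111000
Split: l1_idx=0, l2_idx=3, offset=8

Answer: L1[0]=1 -> L2[1][3]=30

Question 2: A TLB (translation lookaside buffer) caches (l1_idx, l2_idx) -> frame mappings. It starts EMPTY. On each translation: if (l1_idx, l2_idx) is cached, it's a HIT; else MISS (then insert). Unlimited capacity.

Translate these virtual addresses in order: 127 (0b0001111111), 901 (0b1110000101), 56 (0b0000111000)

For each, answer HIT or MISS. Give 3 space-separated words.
vaddr=127: (0,7) not in TLB -> MISS, insert
vaddr=901: (7,0) not in TLB -> MISS, insert
vaddr=56: (0,3) not in TLB -> MISS, insert

Answer: MISS MISS MISS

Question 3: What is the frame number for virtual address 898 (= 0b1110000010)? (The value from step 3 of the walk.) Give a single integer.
Answer: 63

Derivation:
vaddr = 898: l1_idx=7, l2_idx=0
L1[7] = 0; L2[0][0] = 63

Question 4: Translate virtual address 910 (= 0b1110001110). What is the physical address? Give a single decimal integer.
vaddr = 910 = 0b1110001110
Split: l1_idx=7, l2_idx=0, offset=14
L1[7] = 0
L2[0][0] = 63
paddr = 63 * 16 + 14 = 1022

Answer: 1022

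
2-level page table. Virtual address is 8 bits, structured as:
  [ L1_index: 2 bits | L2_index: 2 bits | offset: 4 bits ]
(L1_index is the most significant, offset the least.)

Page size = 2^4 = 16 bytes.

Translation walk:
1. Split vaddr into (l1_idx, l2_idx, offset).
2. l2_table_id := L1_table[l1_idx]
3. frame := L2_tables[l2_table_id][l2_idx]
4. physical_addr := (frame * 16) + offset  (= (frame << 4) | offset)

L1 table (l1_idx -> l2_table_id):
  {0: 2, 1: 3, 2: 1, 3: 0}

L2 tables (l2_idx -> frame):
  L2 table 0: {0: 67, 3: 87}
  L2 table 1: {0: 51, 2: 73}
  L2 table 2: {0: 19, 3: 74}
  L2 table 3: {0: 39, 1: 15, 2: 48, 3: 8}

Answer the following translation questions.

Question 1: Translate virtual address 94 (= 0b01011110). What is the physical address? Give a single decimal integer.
Answer: 254

Derivation:
vaddr = 94 = 0b01011110
Split: l1_idx=1, l2_idx=1, offset=14
L1[1] = 3
L2[3][1] = 15
paddr = 15 * 16 + 14 = 254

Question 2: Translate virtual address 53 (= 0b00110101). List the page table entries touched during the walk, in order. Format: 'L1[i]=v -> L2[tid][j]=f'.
vaddr = 53 = 0b00110101
Split: l1_idx=0, l2_idx=3, offset=5

Answer: L1[0]=2 -> L2[2][3]=74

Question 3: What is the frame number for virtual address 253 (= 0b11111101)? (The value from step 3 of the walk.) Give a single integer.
vaddr = 253: l1_idx=3, l2_idx=3
L1[3] = 0; L2[0][3] = 87

Answer: 87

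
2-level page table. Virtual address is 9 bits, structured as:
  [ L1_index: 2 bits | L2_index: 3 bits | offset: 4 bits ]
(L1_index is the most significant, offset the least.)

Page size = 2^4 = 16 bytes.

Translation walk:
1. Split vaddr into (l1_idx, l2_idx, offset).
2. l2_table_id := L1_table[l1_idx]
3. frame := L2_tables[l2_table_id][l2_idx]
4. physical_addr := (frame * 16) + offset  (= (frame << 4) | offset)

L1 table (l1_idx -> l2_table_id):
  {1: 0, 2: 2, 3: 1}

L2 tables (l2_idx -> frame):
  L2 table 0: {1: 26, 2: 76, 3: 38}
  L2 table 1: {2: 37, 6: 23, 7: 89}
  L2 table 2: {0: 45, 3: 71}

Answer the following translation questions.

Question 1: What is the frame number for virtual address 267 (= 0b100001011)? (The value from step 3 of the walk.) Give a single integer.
Answer: 45

Derivation:
vaddr = 267: l1_idx=2, l2_idx=0
L1[2] = 2; L2[2][0] = 45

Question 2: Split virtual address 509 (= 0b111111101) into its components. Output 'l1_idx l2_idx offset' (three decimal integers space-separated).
Answer: 3 7 13

Derivation:
vaddr = 509 = 0b111111101
  top 2 bits -> l1_idx = 3
  next 3 bits -> l2_idx = 7
  bottom 4 bits -> offset = 13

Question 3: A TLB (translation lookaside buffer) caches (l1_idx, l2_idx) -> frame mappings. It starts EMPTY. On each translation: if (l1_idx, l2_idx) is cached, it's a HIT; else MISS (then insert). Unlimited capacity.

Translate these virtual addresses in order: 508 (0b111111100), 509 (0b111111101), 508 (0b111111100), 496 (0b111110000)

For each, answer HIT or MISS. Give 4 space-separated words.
vaddr=508: (3,7) not in TLB -> MISS, insert
vaddr=509: (3,7) in TLB -> HIT
vaddr=508: (3,7) in TLB -> HIT
vaddr=496: (3,7) in TLB -> HIT

Answer: MISS HIT HIT HIT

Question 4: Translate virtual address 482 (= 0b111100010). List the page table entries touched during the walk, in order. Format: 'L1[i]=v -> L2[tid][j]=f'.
vaddr = 482 = 0b111100010
Split: l1_idx=3, l2_idx=6, offset=2

Answer: L1[3]=1 -> L2[1][6]=23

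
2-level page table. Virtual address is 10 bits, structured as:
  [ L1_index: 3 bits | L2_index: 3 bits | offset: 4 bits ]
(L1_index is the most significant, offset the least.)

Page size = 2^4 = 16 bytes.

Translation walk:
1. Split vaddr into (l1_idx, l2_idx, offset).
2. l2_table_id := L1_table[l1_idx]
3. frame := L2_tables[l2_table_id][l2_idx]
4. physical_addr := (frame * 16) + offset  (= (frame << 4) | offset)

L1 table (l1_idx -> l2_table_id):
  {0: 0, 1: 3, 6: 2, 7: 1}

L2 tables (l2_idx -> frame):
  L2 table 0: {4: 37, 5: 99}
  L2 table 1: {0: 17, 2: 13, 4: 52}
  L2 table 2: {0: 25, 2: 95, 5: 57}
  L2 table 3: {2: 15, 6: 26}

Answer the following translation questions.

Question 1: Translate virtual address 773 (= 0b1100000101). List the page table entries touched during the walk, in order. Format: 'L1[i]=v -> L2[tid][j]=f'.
vaddr = 773 = 0b1100000101
Split: l1_idx=6, l2_idx=0, offset=5

Answer: L1[6]=2 -> L2[2][0]=25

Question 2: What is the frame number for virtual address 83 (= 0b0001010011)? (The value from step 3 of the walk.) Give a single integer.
Answer: 99

Derivation:
vaddr = 83: l1_idx=0, l2_idx=5
L1[0] = 0; L2[0][5] = 99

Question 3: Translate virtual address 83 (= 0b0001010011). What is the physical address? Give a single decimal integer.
vaddr = 83 = 0b0001010011
Split: l1_idx=0, l2_idx=5, offset=3
L1[0] = 0
L2[0][5] = 99
paddr = 99 * 16 + 3 = 1587

Answer: 1587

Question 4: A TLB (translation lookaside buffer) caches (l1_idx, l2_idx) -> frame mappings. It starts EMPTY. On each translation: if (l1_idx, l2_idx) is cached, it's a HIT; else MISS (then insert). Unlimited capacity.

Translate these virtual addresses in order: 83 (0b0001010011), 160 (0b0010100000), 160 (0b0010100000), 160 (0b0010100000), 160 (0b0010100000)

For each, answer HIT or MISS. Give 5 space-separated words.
vaddr=83: (0,5) not in TLB -> MISS, insert
vaddr=160: (1,2) not in TLB -> MISS, insert
vaddr=160: (1,2) in TLB -> HIT
vaddr=160: (1,2) in TLB -> HIT
vaddr=160: (1,2) in TLB -> HIT

Answer: MISS MISS HIT HIT HIT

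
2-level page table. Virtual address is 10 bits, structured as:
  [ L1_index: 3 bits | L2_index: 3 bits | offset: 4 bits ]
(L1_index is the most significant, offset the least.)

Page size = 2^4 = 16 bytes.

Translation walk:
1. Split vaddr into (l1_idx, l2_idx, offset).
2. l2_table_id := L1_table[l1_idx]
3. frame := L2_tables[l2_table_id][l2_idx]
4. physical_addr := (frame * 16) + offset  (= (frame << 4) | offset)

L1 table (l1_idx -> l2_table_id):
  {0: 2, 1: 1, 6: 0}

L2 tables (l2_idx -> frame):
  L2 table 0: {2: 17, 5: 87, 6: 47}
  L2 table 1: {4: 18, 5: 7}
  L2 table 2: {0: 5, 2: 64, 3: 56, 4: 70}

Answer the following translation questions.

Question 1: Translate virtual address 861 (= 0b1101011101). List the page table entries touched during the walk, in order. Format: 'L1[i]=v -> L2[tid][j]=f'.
vaddr = 861 = 0b1101011101
Split: l1_idx=6, l2_idx=5, offset=13

Answer: L1[6]=0 -> L2[0][5]=87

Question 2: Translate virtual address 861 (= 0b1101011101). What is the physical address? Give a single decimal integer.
vaddr = 861 = 0b1101011101
Split: l1_idx=6, l2_idx=5, offset=13
L1[6] = 0
L2[0][5] = 87
paddr = 87 * 16 + 13 = 1405

Answer: 1405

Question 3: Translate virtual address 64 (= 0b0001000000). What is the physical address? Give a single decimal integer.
vaddr = 64 = 0b0001000000
Split: l1_idx=0, l2_idx=4, offset=0
L1[0] = 2
L2[2][4] = 70
paddr = 70 * 16 + 0 = 1120

Answer: 1120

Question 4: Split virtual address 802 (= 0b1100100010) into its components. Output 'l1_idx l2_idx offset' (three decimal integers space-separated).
vaddr = 802 = 0b1100100010
  top 3 bits -> l1_idx = 6
  next 3 bits -> l2_idx = 2
  bottom 4 bits -> offset = 2

Answer: 6 2 2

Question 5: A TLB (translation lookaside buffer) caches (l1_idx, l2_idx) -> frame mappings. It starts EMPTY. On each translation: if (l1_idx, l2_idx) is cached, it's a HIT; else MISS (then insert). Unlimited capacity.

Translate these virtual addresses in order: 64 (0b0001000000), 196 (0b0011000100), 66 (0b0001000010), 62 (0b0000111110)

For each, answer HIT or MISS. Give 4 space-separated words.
vaddr=64: (0,4) not in TLB -> MISS, insert
vaddr=196: (1,4) not in TLB -> MISS, insert
vaddr=66: (0,4) in TLB -> HIT
vaddr=62: (0,3) not in TLB -> MISS, insert

Answer: MISS MISS HIT MISS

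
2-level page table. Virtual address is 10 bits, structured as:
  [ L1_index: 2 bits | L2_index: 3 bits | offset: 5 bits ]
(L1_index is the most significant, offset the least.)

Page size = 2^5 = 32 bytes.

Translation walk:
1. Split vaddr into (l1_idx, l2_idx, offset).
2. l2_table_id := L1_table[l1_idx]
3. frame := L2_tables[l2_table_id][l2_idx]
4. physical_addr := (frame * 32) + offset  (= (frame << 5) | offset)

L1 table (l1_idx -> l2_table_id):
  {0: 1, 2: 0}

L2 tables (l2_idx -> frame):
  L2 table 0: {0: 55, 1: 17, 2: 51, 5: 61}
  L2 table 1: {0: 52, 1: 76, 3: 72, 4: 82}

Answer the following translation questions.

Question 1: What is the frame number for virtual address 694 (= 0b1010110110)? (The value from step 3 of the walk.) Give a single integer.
vaddr = 694: l1_idx=2, l2_idx=5
L1[2] = 0; L2[0][5] = 61

Answer: 61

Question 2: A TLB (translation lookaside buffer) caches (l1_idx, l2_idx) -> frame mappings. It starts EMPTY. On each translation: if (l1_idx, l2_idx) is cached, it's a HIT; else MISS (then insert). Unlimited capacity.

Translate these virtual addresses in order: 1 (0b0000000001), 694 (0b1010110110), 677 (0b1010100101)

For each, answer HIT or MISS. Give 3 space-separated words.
vaddr=1: (0,0) not in TLB -> MISS, insert
vaddr=694: (2,5) not in TLB -> MISS, insert
vaddr=677: (2,5) in TLB -> HIT

Answer: MISS MISS HIT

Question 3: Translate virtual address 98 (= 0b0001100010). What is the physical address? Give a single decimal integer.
vaddr = 98 = 0b0001100010
Split: l1_idx=0, l2_idx=3, offset=2
L1[0] = 1
L2[1][3] = 72
paddr = 72 * 32 + 2 = 2306

Answer: 2306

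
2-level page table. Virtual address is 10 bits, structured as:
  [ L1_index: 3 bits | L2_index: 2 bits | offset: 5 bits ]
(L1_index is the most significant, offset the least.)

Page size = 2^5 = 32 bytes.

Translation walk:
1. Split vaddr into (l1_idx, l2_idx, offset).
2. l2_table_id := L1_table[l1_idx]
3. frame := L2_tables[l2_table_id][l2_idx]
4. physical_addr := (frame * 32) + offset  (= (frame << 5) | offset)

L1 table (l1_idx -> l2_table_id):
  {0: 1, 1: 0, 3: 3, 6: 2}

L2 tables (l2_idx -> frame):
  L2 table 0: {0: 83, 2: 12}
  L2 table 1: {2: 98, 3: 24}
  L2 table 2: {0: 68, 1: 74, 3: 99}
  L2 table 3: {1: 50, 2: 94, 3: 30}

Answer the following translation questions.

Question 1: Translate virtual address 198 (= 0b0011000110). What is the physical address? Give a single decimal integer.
Answer: 390

Derivation:
vaddr = 198 = 0b0011000110
Split: l1_idx=1, l2_idx=2, offset=6
L1[1] = 0
L2[0][2] = 12
paddr = 12 * 32 + 6 = 390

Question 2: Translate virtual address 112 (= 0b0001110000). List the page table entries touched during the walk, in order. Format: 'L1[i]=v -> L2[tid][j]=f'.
vaddr = 112 = 0b0001110000
Split: l1_idx=0, l2_idx=3, offset=16

Answer: L1[0]=1 -> L2[1][3]=24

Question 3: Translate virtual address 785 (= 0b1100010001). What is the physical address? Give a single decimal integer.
vaddr = 785 = 0b1100010001
Split: l1_idx=6, l2_idx=0, offset=17
L1[6] = 2
L2[2][0] = 68
paddr = 68 * 32 + 17 = 2193

Answer: 2193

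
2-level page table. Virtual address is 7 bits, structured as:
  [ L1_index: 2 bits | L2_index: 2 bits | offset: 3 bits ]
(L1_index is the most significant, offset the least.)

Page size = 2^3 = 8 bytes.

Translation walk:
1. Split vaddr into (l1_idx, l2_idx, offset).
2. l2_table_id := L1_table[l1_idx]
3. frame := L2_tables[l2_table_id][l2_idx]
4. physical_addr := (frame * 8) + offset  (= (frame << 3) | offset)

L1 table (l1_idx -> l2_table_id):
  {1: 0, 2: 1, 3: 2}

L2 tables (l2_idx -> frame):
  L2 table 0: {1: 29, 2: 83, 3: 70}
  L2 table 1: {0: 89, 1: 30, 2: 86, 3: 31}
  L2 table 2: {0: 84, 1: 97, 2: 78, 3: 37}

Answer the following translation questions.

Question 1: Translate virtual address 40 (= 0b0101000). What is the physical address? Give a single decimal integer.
Answer: 232

Derivation:
vaddr = 40 = 0b0101000
Split: l1_idx=1, l2_idx=1, offset=0
L1[1] = 0
L2[0][1] = 29
paddr = 29 * 8 + 0 = 232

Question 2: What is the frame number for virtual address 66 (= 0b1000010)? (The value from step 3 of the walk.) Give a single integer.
Answer: 89

Derivation:
vaddr = 66: l1_idx=2, l2_idx=0
L1[2] = 1; L2[1][0] = 89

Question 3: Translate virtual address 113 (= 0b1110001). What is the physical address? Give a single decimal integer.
vaddr = 113 = 0b1110001
Split: l1_idx=3, l2_idx=2, offset=1
L1[3] = 2
L2[2][2] = 78
paddr = 78 * 8 + 1 = 625

Answer: 625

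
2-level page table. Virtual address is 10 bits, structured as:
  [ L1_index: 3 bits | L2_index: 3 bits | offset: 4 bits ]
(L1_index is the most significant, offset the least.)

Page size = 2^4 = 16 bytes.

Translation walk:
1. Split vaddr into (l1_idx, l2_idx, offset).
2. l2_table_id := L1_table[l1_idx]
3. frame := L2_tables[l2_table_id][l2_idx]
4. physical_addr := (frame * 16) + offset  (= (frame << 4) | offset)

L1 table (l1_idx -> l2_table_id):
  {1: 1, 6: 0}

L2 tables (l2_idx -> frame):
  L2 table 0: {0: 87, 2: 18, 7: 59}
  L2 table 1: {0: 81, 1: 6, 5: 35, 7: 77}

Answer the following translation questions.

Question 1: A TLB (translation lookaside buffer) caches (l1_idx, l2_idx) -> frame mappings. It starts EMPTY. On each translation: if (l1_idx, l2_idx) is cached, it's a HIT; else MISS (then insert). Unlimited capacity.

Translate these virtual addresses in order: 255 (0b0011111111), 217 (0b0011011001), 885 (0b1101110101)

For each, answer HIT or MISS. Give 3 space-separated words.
vaddr=255: (1,7) not in TLB -> MISS, insert
vaddr=217: (1,5) not in TLB -> MISS, insert
vaddr=885: (6,7) not in TLB -> MISS, insert

Answer: MISS MISS MISS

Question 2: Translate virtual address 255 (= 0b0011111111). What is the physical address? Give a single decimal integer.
vaddr = 255 = 0b0011111111
Split: l1_idx=1, l2_idx=7, offset=15
L1[1] = 1
L2[1][7] = 77
paddr = 77 * 16 + 15 = 1247

Answer: 1247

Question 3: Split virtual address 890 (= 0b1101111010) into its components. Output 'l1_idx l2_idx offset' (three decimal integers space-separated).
Answer: 6 7 10

Derivation:
vaddr = 890 = 0b1101111010
  top 3 bits -> l1_idx = 6
  next 3 bits -> l2_idx = 7
  bottom 4 bits -> offset = 10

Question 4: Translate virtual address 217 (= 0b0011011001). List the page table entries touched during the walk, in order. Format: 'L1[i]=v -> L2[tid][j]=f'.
vaddr = 217 = 0b0011011001
Split: l1_idx=1, l2_idx=5, offset=9

Answer: L1[1]=1 -> L2[1][5]=35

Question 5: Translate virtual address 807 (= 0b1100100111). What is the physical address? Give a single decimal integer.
vaddr = 807 = 0b1100100111
Split: l1_idx=6, l2_idx=2, offset=7
L1[6] = 0
L2[0][2] = 18
paddr = 18 * 16 + 7 = 295

Answer: 295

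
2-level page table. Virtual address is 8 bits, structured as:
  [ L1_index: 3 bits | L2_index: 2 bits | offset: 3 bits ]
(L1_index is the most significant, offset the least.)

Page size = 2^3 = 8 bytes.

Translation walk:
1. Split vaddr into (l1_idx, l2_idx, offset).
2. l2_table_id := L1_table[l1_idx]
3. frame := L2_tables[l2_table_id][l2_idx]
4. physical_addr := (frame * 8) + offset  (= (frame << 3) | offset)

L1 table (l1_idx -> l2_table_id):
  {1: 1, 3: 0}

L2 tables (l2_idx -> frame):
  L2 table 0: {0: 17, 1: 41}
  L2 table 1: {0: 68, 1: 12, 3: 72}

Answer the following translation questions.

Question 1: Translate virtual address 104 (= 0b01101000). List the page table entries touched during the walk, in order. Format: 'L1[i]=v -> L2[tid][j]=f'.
Answer: L1[3]=0 -> L2[0][1]=41

Derivation:
vaddr = 104 = 0b01101000
Split: l1_idx=3, l2_idx=1, offset=0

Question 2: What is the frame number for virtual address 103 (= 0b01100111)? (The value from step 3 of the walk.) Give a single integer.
Answer: 17

Derivation:
vaddr = 103: l1_idx=3, l2_idx=0
L1[3] = 0; L2[0][0] = 17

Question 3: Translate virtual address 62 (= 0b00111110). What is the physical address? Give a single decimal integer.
vaddr = 62 = 0b00111110
Split: l1_idx=1, l2_idx=3, offset=6
L1[1] = 1
L2[1][3] = 72
paddr = 72 * 8 + 6 = 582

Answer: 582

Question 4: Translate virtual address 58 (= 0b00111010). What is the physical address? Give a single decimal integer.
Answer: 578

Derivation:
vaddr = 58 = 0b00111010
Split: l1_idx=1, l2_idx=3, offset=2
L1[1] = 1
L2[1][3] = 72
paddr = 72 * 8 + 2 = 578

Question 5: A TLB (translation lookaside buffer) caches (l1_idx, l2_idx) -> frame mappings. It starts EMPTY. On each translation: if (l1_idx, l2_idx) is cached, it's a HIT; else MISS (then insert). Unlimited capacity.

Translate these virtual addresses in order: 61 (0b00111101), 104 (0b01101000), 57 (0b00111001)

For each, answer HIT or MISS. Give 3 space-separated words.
vaddr=61: (1,3) not in TLB -> MISS, insert
vaddr=104: (3,1) not in TLB -> MISS, insert
vaddr=57: (1,3) in TLB -> HIT

Answer: MISS MISS HIT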